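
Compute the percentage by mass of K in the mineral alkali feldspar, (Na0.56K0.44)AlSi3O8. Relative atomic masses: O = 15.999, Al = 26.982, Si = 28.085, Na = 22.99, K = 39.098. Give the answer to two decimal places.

M((Na0.56K0.44)AlSi3O8) = 269.307 g/mol.
K contributes 0.44 × 39.098 = 17.203 g per mole.
17.203/269.307 = 0.0639 → 6.39%.

6.39 wt%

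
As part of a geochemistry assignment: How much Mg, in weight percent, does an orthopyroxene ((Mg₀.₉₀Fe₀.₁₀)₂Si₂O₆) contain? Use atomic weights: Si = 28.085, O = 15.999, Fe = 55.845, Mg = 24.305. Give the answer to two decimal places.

21.13 weight percent

M((Mg₀.₉₀Fe₀.₁₀)₂Si₂O₆) = 207.082 g/mol.
Mg contributes 1.80 × 24.305 = 43.749 g per mole.
43.749/207.082 = 0.2113 → 21.13%.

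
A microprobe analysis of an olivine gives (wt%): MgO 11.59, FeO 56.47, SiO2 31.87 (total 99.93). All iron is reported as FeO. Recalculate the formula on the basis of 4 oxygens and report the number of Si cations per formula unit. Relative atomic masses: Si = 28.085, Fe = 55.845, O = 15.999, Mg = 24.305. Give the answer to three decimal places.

0.994 Si apfu

11.59 wt% MgO ÷ 40.304 g/mol = 0.28756 mol, giving 0.28756 Mg and 0.28756 O.
56.47 wt% FeO ÷ 71.844 g/mol = 0.78601 mol, giving 0.78601 Fe and 0.78601 O.
31.87 wt% SiO2 ÷ 60.083 g/mol = 0.53043 mol, giving 0.53043 Si and 1.06086 O.
Oxygen sums to 2.13443; scaling by 4/2.13443 = 1.87404 puts the formula on 4 O.
Si: 0.53043 × 1.87404 = 0.994 atoms per formula unit.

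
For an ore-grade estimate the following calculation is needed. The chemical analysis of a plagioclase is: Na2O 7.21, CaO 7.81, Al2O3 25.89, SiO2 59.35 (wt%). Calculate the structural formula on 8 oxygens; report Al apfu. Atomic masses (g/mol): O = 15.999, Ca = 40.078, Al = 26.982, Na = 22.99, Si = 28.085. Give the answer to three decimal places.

Na2O (M=61.979): mol = 0.11633; Na = 0.23266, O = 0.11633.
CaO (M=56.077): mol = 0.13927; Ca = 0.13927, O = 0.13927.
Al2O3 (M=101.961): mol = 0.25392; Al = 0.50784, O = 0.76176.
SiO2 (M=60.083): mol = 0.98780; Si = 0.98780, O = 1.97560.
ΣO = 2.99296; factor = 8/ΣO = 2.67294.
Al apfu = 0.50784 × 2.67294 = 1.357.

1.357 Al apfu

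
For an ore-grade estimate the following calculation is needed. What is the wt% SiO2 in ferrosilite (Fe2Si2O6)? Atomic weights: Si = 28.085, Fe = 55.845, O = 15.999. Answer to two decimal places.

45.54 wt%

Formula mass = 263.854 g/mol.
2 Si → 2.0000 mol SiO2 per formula unit; M(SiO2) = 60.083, so SiO2 mass = 120.166 g.
120.166/263.854 × 100 = 45.54 wt%.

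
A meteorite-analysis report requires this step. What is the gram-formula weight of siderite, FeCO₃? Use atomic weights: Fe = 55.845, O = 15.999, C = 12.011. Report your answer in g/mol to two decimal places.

The formula mass is the sum 1·55.845 + 1·12.011 + 3·15.999.

115.85 g/mol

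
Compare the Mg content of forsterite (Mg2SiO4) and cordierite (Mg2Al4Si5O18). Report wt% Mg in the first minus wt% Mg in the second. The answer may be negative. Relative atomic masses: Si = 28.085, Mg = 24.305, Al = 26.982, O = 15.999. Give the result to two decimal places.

26.24 percentage points

First mineral: 48.610 g Mg in 140.691 g formula = 34.55 wt% Mg.
Second mineral: 48.610 g Mg in 584.945 g formula = 8.31 wt% Mg.
34.55% − 8.31% gives a difference of 26.24 percentage points.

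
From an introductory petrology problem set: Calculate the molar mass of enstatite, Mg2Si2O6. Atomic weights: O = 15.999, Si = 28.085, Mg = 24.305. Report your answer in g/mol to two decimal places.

Mg: 2 × 24.305 = 48.6100
Si: 2 × 28.085 = 56.1700
O: 6 × 15.999 = 95.9940
Summing the contributions gives the formula mass.

200.77 g/mol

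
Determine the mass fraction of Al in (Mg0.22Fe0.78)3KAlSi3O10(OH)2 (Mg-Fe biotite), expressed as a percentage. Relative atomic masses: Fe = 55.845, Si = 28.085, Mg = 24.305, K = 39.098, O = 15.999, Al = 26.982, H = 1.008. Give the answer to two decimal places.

5.49 wt%

Molar mass of (Mg0.22Fe0.78)3KAlSi3O10(OH)2: 0.66×24.305 + 2.34×55.845 + 1×39.098 + 1×26.982 + 3×28.085 + 12×15.999 + 2×1.008 = 491.058 g/mol.
Mass of Al per formula unit: 1 × 26.982 = 26.982 g.
Weight fraction Al = 26.982 / 491.058 = 0.0549.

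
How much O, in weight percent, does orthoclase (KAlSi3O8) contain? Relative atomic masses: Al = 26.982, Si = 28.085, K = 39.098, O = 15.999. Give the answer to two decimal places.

45.99 weight percent

M(KAlSi3O8) = 278.327 g/mol.
O contributes 8 × 15.999 = 127.992 g per mole.
127.992/278.327 = 0.4599 → 45.99%.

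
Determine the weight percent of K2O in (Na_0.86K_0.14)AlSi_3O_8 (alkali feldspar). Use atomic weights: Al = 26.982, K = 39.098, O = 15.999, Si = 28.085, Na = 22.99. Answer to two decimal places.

Molar mass of (Na_0.86K_0.14)AlSi_3O_8 = 0.86*22.99 + 0.14*39.098 + 1*26.982 + 3*28.085 + 8*15.999 = 264.474 g/mol.
Each formula unit contains 0.14 K, equivalent to 0.14/2 = 0.0700 mol K2O.
M(K2O) = 2×39.098 + 1×15.999 = 94.195 g/mol.
Mass of K2O per formula unit = 0.0700 × 94.195 = 6.594 g.
K2O wt% = 6.594 / 264.474 × 100 = 2.49%.

2.49 wt%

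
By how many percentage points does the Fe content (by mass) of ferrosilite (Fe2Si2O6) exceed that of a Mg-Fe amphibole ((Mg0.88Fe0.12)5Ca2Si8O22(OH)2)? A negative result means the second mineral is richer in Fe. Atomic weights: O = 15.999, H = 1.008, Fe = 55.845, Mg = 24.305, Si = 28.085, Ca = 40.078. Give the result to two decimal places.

Fe in Fe2Si2O6: molar mass 263.854 g/mol; 2×55.845 = 111.690 g → 42.33 wt%.
Fe in (Mg0.88Fe0.12)5Ca2Si8O22(OH)2: molar mass 831.277 g/mol; 0.60×55.845 = 33.507 g → 4.03 wt%.
Difference = 42.33 − 4.03 = 38.30 percentage points.

38.30 percentage points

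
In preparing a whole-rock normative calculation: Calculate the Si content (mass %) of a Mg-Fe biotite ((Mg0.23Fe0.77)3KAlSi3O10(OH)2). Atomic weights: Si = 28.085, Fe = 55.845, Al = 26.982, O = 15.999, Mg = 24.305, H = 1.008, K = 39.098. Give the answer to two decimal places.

17.19 mass %

M((Mg0.23Fe0.77)3KAlSi3O10(OH)2) = 490.111 g/mol.
Si contributes 3 × 28.085 = 84.255 g per mole.
84.255/490.111 = 0.1719 → 17.19%.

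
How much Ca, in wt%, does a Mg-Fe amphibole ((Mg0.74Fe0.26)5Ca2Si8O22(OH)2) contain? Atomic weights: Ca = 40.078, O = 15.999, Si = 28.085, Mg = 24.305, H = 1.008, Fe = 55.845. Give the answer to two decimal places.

Molar mass of (Mg0.74Fe0.26)5Ca2Si8O22(OH)2: 3.70×24.305 + 1.30×55.845 + 2×40.078 + 8×28.085 + 24×15.999 + 2×1.008 = 853.355 g/mol.
Mass of Ca per formula unit: 2 × 40.078 = 80.156 g.
Weight fraction Ca = 80.156 / 853.355 = 0.0939.

9.39 wt%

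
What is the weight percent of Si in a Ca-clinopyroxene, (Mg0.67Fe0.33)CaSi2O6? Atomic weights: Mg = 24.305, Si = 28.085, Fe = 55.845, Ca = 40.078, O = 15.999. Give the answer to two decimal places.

M((Mg0.67Fe0.33)CaSi2O6) = 226.955 g/mol.
Si contributes 2 × 28.085 = 56.170 g per mole.
56.170/226.955 = 0.2475 → 24.75%.

24.75 weight percent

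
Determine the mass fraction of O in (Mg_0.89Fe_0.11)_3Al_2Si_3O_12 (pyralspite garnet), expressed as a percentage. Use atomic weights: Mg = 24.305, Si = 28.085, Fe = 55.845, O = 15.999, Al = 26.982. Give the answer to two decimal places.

46.43 wt%

Molar mass of (Mg_0.89Fe_0.11)_3Al_2Si_3O_12: 2.67·24.305 + 0.33·55.845 + 2·26.982 + 3·28.085 + 12·15.999 = 413.530 g/mol.
Mass of O per formula unit: 12 × 15.999 = 191.988 g.
Weight fraction O = 191.988 / 413.530 = 0.4643.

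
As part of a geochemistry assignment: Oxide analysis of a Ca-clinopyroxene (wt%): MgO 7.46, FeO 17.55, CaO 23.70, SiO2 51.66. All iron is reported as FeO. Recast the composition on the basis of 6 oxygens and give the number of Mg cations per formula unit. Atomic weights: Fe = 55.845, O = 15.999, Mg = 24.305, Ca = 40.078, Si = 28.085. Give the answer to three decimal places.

0.432 Mg apfu

7.46 wt% MgO ÷ 40.304 g/mol = 0.18509 mol, giving 0.18509 Mg and 0.18509 O.
17.55 wt% FeO ÷ 71.844 g/mol = 0.24428 mol, giving 0.24428 Fe and 0.24428 O.
23.70 wt% CaO ÷ 56.077 g/mol = 0.42263 mol, giving 0.42263 Ca and 0.42263 O.
51.66 wt% SiO2 ÷ 60.083 g/mol = 0.85981 mol, giving 0.85981 Si and 1.71962 O.
Oxygen sums to 2.57162; scaling by 6/2.57162 = 2.33316 puts the formula on 6 O.
Mg: 0.18509 × 2.33316 = 0.432 atoms per formula unit.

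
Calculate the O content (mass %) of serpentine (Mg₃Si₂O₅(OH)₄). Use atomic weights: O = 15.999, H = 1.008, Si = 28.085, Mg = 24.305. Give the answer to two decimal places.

M(Mg₃Si₂O₅(OH)₄) = 277.108 g/mol.
O contributes 9 × 15.999 = 143.991 g per mole.
143.991/277.108 = 0.5196 → 51.96%.

51.96 mass %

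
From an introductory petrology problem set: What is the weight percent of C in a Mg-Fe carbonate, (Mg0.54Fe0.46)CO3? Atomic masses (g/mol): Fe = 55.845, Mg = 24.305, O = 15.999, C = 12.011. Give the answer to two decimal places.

Formula mass = 0.54·24.305 + 0.46·55.845 + 1·12.011 + 3·15.999 = 98.821 g/mol, of which 12.011 g is C.
So C makes up 12.011/98.821 = 0.1215 of the mass, i.e. 12.15%.

12.15 mass %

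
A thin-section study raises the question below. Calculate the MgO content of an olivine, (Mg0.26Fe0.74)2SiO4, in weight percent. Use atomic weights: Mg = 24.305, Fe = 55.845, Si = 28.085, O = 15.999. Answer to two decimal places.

Formula mass = 187.370 g/mol.
0.52 Mg → 0.5200 mol MgO per formula unit; M(MgO) = 40.304, so MgO mass = 20.958 g.
20.958/187.370 × 100 = 11.19 wt%.

11.19 wt%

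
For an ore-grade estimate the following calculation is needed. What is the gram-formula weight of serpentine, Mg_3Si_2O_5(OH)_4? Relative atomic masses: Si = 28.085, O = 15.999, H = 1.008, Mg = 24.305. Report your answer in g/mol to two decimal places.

Mg: 3 × 24.305 = 72.9150
Si: 2 × 28.085 = 56.1700
O: 9 × 15.999 = 143.9910
H: 4 × 1.008 = 4.0320
Summing the contributions gives the formula mass.

277.11 g/mol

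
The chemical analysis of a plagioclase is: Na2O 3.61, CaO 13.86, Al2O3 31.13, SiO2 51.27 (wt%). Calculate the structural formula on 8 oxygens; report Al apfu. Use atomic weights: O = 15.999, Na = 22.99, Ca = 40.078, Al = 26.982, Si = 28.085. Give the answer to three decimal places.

3.61 wt% Na2O ÷ 61.979 g/mol = 0.05825 mol, giving 0.11650 Na and 0.05825 O.
13.86 wt% CaO ÷ 56.077 g/mol = 0.24716 mol, giving 0.24716 Ca and 0.24716 O.
31.13 wt% Al2O3 ÷ 101.961 g/mol = 0.30531 mol, giving 0.61062 Al and 0.91593 O.
51.27 wt% SiO2 ÷ 60.083 g/mol = 0.85332 mol, giving 0.85332 Si and 1.70664 O.
Oxygen sums to 2.92798; scaling by 8/2.92798 = 2.73226 puts the formula on 8 O.
Al: 0.61062 × 2.73226 = 1.668 atoms per formula unit.

1.668 Al apfu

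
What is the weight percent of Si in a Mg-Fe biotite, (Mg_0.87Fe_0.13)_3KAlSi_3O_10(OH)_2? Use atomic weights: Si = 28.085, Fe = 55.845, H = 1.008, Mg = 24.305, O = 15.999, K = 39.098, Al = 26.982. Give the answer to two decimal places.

Formula mass = 2.61·24.305 + 0.39·55.845 + 1·39.098 + 1·26.982 + 3·28.085 + 12·15.999 + 2·1.008 = 429.555 g/mol, of which 84.255 g is Si.
So Si makes up 84.255/429.555 = 0.1961 of the mass, i.e. 19.61%.

19.61 wt%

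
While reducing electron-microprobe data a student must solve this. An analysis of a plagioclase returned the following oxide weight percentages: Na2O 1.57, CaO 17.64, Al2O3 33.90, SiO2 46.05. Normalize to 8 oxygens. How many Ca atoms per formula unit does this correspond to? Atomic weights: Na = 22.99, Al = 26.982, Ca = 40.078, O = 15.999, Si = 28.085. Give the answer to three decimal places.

0.877 Ca apfu

1.57 wt% Na2O ÷ 61.979 g/mol = 0.02533 mol, giving 0.05066 Na and 0.02533 O.
17.64 wt% CaO ÷ 56.077 g/mol = 0.31457 mol, giving 0.31457 Ca and 0.31457 O.
33.90 wt% Al2O3 ÷ 101.961 g/mol = 0.33248 mol, giving 0.66496 Al and 0.99744 O.
46.05 wt% SiO2 ÷ 60.083 g/mol = 0.76644 mol, giving 0.76644 Si and 1.53288 O.
Oxygen sums to 2.87022; scaling by 8/2.87022 = 2.78724 puts the formula on 8 O.
Ca: 0.31457 × 2.78724 = 0.877 atoms per formula unit.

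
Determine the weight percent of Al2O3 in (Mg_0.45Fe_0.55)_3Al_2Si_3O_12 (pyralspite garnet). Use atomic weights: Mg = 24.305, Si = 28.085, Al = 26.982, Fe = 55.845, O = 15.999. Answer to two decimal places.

Molar mass of (Mg_0.45Fe_0.55)_3Al_2Si_3O_12 = 1.35*24.305 + 1.65*55.845 + 2*26.982 + 3*28.085 + 12*15.999 = 455.163 g/mol.
Each formula unit contains 2 Al, equivalent to 2/2 = 1.0000 mol Al2O3.
M(Al2O3) = 2×26.982 + 3×15.999 = 101.961 g/mol.
Mass of Al2O3 per formula unit = 1.0000 × 101.961 = 101.961 g.
Al2O3 wt% = 101.961 / 455.163 × 100 = 22.40%.

22.40 wt%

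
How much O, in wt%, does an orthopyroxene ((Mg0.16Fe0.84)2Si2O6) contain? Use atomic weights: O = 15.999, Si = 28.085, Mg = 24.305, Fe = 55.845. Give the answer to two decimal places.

37.83 wt%

M((Mg0.16Fe0.84)2Si2O6) = 253.761 g/mol.
O contributes 6 × 15.999 = 95.994 g per mole.
95.994/253.761 = 0.3783 → 37.83%.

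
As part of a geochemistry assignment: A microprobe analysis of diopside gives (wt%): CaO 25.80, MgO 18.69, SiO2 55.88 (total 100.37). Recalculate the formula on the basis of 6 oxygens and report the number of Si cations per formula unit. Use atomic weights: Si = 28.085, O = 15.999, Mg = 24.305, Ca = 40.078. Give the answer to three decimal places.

2.004 Si apfu

CaO: 25.80/56.077 = 0.46008 mol → 0.46008 mol Ca, 0.46008 mol O.
MgO: 18.69/40.304 = 0.46373 mol → 0.46373 mol Mg, 0.46373 mol O.
SiO2: 55.88/60.083 = 0.93005 mol → 0.93005 mol Si, 1.86010 mol O.
Total oxygen = 2.78391 mol. Normalization factor = 6/2.78391 = 2.15524.
Si per 6 O = 0.93005 × 2.15524 = 2.004.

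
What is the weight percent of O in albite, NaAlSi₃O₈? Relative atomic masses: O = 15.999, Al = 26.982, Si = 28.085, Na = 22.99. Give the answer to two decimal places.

48.81 wt%

Formula mass = 1·22.99 + 1·26.982 + 3·28.085 + 8·15.999 = 262.219 g/mol, of which 127.992 g is O.
So O makes up 127.992/262.219 = 0.4881 of the mass, i.e. 48.81%.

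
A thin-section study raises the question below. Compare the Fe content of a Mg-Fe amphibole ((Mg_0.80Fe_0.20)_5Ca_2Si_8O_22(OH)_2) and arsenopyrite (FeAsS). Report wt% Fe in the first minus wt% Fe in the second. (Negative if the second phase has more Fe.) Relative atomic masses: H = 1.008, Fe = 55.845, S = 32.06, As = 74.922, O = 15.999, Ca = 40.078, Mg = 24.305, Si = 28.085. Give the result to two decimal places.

Fe in (Mg_0.80Fe_0.20)_5Ca_2Si_8O_22(OH)_2: molar mass 843.893 g/mol; 1×55.845 = 55.845 g → 6.62 wt%.
Fe in FeAsS: molar mass 162.827 g/mol; 1×55.845 = 55.845 g → 34.30 wt%.
Difference = 6.62 − 34.30 = -27.68 percentage points.

-27.68 percentage points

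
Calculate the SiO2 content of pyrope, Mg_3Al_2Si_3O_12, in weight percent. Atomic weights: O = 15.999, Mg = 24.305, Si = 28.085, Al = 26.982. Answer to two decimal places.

M(Mg_3Al_2Si_3O_12) = 403.122 g/mol; M(SiO2) = 60.083 g/mol.
Moles SiO2 per formula unit = 3 Si ÷ 1 = 3.0000.
SiO2 fraction = (3.0000 × 60.083) / 403.122 = 180.249/403.122 = 0.4471.

44.71 wt%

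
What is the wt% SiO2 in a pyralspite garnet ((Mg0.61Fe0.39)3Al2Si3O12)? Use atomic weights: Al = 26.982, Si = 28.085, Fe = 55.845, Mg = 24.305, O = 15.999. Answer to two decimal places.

Formula mass = 440.024 g/mol.
3 Si → 3.0000 mol SiO2 per formula unit; M(SiO2) = 60.083, so SiO2 mass = 180.249 g.
180.249/440.024 × 100 = 40.96 wt%.

40.96 wt%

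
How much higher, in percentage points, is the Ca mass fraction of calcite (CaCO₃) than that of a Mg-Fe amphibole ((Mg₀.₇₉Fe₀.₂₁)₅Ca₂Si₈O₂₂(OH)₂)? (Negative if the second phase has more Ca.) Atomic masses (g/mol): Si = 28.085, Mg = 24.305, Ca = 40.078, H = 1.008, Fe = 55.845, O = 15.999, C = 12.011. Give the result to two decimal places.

Ca in CaCO₃: molar mass 100.086 g/mol; 1×40.078 = 40.078 g → 40.04 wt%.
Ca in (Mg₀.₇₉Fe₀.₂₁)₅Ca₂Si₈O₂₂(OH)₂: molar mass 845.470 g/mol; 2×40.078 = 80.156 g → 9.48 wt%.
Difference = 40.04 − 9.48 = 30.56 percentage points.

30.56 percentage points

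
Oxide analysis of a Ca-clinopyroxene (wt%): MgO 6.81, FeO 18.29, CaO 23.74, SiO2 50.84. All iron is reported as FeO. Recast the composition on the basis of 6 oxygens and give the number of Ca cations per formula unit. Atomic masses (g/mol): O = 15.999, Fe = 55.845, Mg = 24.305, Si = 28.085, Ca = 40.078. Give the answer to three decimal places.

MgO (M=40.304): mol = 0.16897; Mg = 0.16897, O = 0.16897.
FeO (M=71.844): mol = 0.25458; Fe = 0.25458, O = 0.25458.
CaO (M=56.077): mol = 0.42335; Ca = 0.42335, O = 0.42335.
SiO2 (M=60.083): mol = 0.84616; Si = 0.84616, O = 1.69232.
ΣO = 2.53922; factor = 6/ΣO = 2.36293.
Ca apfu = 0.42335 × 2.36293 = 1.000.

1.000 Ca apfu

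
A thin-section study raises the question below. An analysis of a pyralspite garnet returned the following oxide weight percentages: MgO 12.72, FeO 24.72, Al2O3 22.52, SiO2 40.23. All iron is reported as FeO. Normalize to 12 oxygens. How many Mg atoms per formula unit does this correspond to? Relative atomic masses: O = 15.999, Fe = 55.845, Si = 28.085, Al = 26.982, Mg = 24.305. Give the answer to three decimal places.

MgO (M=40.304): mol = 0.31560; Mg = 0.31560, O = 0.31560.
FeO (M=71.844): mol = 0.34408; Fe = 0.34408, O = 0.34408.
Al2O3 (M=101.961): mol = 0.22087; Al = 0.44174, O = 0.66261.
SiO2 (M=60.083): mol = 0.66957; Si = 0.66957, O = 1.33914.
ΣO = 2.66143; factor = 12/ΣO = 4.50885.
Mg apfu = 0.31560 × 4.50885 = 1.423.

1.423 Mg apfu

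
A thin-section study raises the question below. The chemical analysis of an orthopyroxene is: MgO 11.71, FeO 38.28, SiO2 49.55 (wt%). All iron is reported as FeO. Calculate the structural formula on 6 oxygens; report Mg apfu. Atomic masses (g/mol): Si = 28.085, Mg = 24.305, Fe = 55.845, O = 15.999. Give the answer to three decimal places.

11.71 wt% MgO ÷ 40.304 g/mol = 0.29054 mol, giving 0.29054 Mg and 0.29054 O.
38.28 wt% FeO ÷ 71.844 g/mol = 0.53282 mol, giving 0.53282 Fe and 0.53282 O.
49.55 wt% SiO2 ÷ 60.083 g/mol = 0.82469 mol, giving 0.82469 Si and 1.64938 O.
Oxygen sums to 2.47274; scaling by 6/2.47274 = 2.42646 puts the formula on 6 O.
Mg: 0.29054 × 2.42646 = 0.705 atoms per formula unit.

0.705 Mg apfu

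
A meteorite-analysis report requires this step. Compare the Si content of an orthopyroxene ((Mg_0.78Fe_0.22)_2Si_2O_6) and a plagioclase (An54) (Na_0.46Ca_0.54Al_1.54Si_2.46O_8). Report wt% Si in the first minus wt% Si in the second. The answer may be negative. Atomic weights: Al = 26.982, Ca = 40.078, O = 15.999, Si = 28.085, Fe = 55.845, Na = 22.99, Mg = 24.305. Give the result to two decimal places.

0.66 percentage points

First mineral: 56.170 g Si in 214.652 g formula = 26.17 wt% Si.
Second mineral: 69.089 g Si in 270.851 g formula = 25.51 wt% Si.
26.17% − 25.51% gives a difference of 0.66 percentage points.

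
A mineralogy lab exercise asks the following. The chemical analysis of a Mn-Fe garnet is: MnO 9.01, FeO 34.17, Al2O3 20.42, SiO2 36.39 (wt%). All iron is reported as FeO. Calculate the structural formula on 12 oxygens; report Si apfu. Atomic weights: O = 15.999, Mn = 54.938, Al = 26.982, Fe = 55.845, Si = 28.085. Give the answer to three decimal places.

MnO: 9.01/70.937 = 0.12701 mol → 0.12701 mol Mn, 0.12701 mol O.
FeO: 34.17/71.844 = 0.47561 mol → 0.47561 mol Fe, 0.47561 mol O.
Al2O3: 20.42/101.961 = 0.20027 mol → 0.40054 mol Al, 0.60081 mol O.
SiO2: 36.39/60.083 = 0.60566 mol → 0.60566 mol Si, 1.21132 mol O.
Total oxygen = 2.41475 mol. Normalization factor = 12/2.41475 = 4.96946.
Si per 12 O = 0.60566 × 4.96946 = 3.010.

3.010 Si apfu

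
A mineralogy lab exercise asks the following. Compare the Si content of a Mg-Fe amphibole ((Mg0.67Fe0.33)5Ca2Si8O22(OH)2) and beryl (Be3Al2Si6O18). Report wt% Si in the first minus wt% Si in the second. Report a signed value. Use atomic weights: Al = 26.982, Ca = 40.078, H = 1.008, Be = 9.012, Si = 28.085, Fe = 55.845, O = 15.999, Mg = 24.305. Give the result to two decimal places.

First mineral: 224.680 g Si in 864.394 g formula = 25.99 wt% Si.
Second mineral: 168.510 g Si in 537.492 g formula = 31.35 wt% Si.
25.99% − 31.35% gives a difference of -5.36 percentage points.

-5.36 percentage points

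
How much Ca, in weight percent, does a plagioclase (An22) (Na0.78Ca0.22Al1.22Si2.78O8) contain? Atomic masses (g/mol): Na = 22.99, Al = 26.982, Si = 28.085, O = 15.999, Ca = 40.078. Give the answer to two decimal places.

3.32 weight percent

Molar mass of Na0.78Ca0.22Al1.22Si2.78O8: 0.78·22.99 + 0.22·40.078 + 1.22·26.982 + 2.78·28.085 + 8·15.999 = 265.736 g/mol.
Mass of Ca per formula unit: 0.22 × 40.078 = 8.817 g.
Weight fraction Ca = 8.817 / 265.736 = 0.0332.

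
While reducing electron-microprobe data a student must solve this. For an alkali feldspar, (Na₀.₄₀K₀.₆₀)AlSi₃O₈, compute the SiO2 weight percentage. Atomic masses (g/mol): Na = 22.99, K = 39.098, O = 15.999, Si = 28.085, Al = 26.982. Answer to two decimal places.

66.30 wt%

Formula mass = 271.884 g/mol.
3 Si → 3.0000 mol SiO2 per formula unit; M(SiO2) = 60.083, so SiO2 mass = 180.249 g.
180.249/271.884 × 100 = 66.30 wt%.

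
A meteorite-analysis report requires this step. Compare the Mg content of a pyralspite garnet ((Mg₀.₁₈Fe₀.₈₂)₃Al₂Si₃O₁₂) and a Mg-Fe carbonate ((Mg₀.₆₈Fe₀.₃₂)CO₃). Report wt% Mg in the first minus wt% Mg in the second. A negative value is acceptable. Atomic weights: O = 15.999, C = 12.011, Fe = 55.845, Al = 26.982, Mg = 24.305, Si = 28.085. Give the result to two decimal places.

-14.78 percentage points

Mg in (Mg₀.₁₈Fe₀.₈₂)₃Al₂Si₃O₁₂: molar mass 480.710 g/mol; 0.54×24.305 = 13.125 g → 2.73 wt%.
Mg in (Mg₀.₆₈Fe₀.₃₂)CO₃: molar mass 94.406 g/mol; 0.68×24.305 = 16.527 g → 17.51 wt%.
Difference = 2.73 − 17.51 = -14.78 percentage points.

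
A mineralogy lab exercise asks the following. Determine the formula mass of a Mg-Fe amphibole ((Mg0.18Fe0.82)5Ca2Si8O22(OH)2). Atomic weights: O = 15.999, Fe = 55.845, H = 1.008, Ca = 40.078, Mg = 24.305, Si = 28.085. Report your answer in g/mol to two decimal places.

941.67 g/mol

Mg: 0.90 × 24.305 = 21.8745
Fe: 4.10 × 55.845 = 228.9645
Ca: 2 × 40.078 = 80.1560
Si: 8 × 28.085 = 224.6800
O: 24 × 15.999 = 383.9760
H: 2 × 1.008 = 2.0160
Summing the contributions gives the formula mass.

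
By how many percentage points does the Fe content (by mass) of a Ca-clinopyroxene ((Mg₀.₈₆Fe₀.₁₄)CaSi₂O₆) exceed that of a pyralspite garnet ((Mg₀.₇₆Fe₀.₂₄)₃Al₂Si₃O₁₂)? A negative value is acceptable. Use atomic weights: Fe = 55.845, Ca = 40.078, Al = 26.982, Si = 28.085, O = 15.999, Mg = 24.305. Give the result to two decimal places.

M((Mg₀.₈₆Fe₀.₁₄)CaSi₂O₆) = 220.963 g/mol, so wt% Fe = 7.818/220.963 × 100 = 3.54%.
M((Mg₀.₇₆Fe₀.₂₄)₃Al₂Si₃O₁₂) = 425.831 g/mol, so wt% Fe = 40.208/425.831 × 100 = 9.44%.
3.54 − 9.44 = -5.90 pp.

-5.90 percentage points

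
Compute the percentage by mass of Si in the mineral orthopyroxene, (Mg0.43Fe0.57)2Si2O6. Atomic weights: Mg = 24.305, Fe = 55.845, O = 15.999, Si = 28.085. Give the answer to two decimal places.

Formula mass = 0.86*24.305 + 1.14*55.845 + 2*28.085 + 6*15.999 = 236.730 g/mol, of which 56.170 g is Si.
So Si makes up 56.170/236.730 = 0.2373 of the mass, i.e. 23.73%.

23.73 wt%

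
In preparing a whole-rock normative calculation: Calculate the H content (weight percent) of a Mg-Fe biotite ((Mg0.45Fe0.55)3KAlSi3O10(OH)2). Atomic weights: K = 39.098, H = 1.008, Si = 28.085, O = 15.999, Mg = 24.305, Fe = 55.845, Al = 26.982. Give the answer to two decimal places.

Formula mass = 1.35*24.305 + 1.65*55.845 + 1*39.098 + 1*26.982 + 3*28.085 + 12*15.999 + 2*1.008 = 469.295 g/mol, of which 2.016 g is H.
So H makes up 2.016/469.295 = 0.0043 of the mass, i.e. 0.43%.

0.43 weight percent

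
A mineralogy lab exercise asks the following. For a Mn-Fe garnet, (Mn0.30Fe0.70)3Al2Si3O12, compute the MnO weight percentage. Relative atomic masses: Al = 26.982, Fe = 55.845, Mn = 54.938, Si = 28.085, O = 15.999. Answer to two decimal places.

12.85 wt%

Molar mass of (Mn0.30Fe0.70)3Al2Si3O12 = 0.90*54.938 + 2.10*55.845 + 2*26.982 + 3*28.085 + 12*15.999 = 496.926 g/mol.
Each formula unit contains 0.90 Mn, equivalent to 0.90/1 = 0.9000 mol MnO.
M(MnO) = 1×54.938 + 1×15.999 = 70.937 g/mol.
Mass of MnO per formula unit = 0.9000 × 70.937 = 63.843 g.
MnO wt% = 63.843 / 496.926 × 100 = 12.85%.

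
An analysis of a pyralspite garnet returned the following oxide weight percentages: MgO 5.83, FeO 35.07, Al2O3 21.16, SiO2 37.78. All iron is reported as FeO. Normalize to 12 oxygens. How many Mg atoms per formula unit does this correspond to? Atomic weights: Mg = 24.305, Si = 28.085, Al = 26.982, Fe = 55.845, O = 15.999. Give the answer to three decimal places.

0.691 Mg apfu

MgO: 5.83/40.304 = 0.14465 mol → 0.14465 mol Mg, 0.14465 mol O.
FeO: 35.07/71.844 = 0.48814 mol → 0.48814 mol Fe, 0.48814 mol O.
Al2O3: 21.16/101.961 = 0.20753 mol → 0.41506 mol Al, 0.62259 mol O.
SiO2: 37.78/60.083 = 0.62880 mol → 0.62880 mol Si, 1.25760 mol O.
Total oxygen = 2.51298 mol. Normalization factor = 12/2.51298 = 4.77521.
Mg per 12 O = 0.14465 × 4.77521 = 0.691.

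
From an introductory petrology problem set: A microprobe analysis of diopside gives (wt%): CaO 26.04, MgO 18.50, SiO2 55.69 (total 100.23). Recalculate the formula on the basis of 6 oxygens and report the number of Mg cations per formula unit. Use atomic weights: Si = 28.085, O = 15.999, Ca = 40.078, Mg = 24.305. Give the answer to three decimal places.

0.992 Mg apfu

CaO: 26.04/56.077 = 0.46436 mol → 0.46436 mol Ca, 0.46436 mol O.
MgO: 18.50/40.304 = 0.45901 mol → 0.45901 mol Mg, 0.45901 mol O.
SiO2: 55.69/60.083 = 0.92688 mol → 0.92688 mol Si, 1.85376 mol O.
Total oxygen = 2.77713 mol. Normalization factor = 6/2.77713 = 2.16050.
Mg per 6 O = 0.45901 × 2.16050 = 0.992.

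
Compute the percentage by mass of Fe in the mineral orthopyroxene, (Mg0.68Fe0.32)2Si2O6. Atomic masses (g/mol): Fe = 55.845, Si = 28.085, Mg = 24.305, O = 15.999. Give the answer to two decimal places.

16.18 weight percent

Formula mass = 1.36*24.305 + 0.64*55.845 + 2*28.085 + 6*15.999 = 220.960 g/mol, of which 35.741 g is Fe.
So Fe makes up 35.741/220.960 = 0.1618 of the mass, i.e. 16.18%.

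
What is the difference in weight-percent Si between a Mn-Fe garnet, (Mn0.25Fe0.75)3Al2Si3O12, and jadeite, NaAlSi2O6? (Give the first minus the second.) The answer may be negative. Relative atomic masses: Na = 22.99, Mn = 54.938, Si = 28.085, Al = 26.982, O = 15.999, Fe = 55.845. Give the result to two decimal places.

-10.84 percentage points

First mineral: 84.255 g Si in 497.062 g formula = 16.95 wt% Si.
Second mineral: 56.170 g Si in 202.136 g formula = 27.79 wt% Si.
16.95% − 27.79% gives a difference of -10.84 percentage points.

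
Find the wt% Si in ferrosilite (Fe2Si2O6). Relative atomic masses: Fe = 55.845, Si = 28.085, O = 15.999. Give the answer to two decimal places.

21.29 wt%

Molar mass of Fe2Si2O6: 2·55.845 + 2·28.085 + 6·15.999 = 263.854 g/mol.
Mass of Si per formula unit: 2 × 28.085 = 56.170 g.
Weight fraction Si = 56.170 / 263.854 = 0.2129.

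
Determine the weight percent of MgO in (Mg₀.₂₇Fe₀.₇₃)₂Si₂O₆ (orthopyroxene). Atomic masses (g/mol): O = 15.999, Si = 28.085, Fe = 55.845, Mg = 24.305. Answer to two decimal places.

Molar mass of (Mg₀.₂₇Fe₀.₇₃)₂Si₂O₆ = 0.54·24.305 + 1.46·55.845 + 2·28.085 + 6·15.999 = 246.822 g/mol.
Each formula unit contains 0.54 Mg, equivalent to 0.54/1 = 0.5400 mol MgO.
M(MgO) = 1×24.305 + 1×15.999 = 40.304 g/mol.
Mass of MgO per formula unit = 0.5400 × 40.304 = 21.764 g.
MgO wt% = 21.764 / 246.822 × 100 = 8.82%.

8.82 wt%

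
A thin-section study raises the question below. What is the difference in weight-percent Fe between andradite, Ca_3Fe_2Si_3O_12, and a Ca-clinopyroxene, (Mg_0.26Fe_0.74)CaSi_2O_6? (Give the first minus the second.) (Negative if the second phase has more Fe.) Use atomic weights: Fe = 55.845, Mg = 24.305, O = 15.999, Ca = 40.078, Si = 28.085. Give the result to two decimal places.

4.75 percentage points

M(Ca_3Fe_2Si_3O_12) = 508.167 g/mol, so wt% Fe = 111.690/508.167 × 100 = 21.98%.
M((Mg_0.26Fe_0.74)CaSi_2O_6) = 239.887 g/mol, so wt% Fe = 41.325/239.887 × 100 = 17.23%.
21.98 − 17.23 = 4.75 pp.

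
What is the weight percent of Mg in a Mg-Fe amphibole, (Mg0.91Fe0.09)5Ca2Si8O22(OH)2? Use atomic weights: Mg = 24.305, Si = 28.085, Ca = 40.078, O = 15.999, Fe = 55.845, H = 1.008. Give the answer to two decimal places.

M((Mg0.91Fe0.09)5Ca2Si8O22(OH)2) = 826.546 g/mol.
Mg contributes 4.55 × 24.305 = 110.588 g per mole.
110.588/826.546 = 0.1338 → 13.38%.

13.38 weight percent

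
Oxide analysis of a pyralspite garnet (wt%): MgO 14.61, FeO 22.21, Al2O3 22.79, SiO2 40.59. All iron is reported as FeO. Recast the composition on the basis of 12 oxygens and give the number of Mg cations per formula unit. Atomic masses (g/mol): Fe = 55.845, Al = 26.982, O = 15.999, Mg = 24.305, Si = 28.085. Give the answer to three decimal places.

1.615 Mg apfu

14.61 wt% MgO ÷ 40.304 g/mol = 0.36250 mol, giving 0.36250 Mg and 0.36250 O.
22.21 wt% FeO ÷ 71.844 g/mol = 0.30914 mol, giving 0.30914 Fe and 0.30914 O.
22.79 wt% Al2O3 ÷ 101.961 g/mol = 0.22352 mol, giving 0.44704 Al and 0.67056 O.
40.59 wt% SiO2 ÷ 60.083 g/mol = 0.67557 mol, giving 0.67557 Si and 1.35114 O.
Oxygen sums to 2.69334; scaling by 12/2.69334 = 4.45543 puts the formula on 12 O.
Mg: 0.36250 × 4.45543 = 1.615 atoms per formula unit.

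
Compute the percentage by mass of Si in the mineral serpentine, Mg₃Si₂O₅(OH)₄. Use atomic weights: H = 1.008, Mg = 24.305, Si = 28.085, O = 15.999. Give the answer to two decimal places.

20.27 mass %

Molar mass of Mg₃Si₂O₅(OH)₄: 3·24.305 + 2·28.085 + 9·15.999 + 4·1.008 = 277.108 g/mol.
Mass of Si per formula unit: 2 × 28.085 = 56.170 g.
Weight fraction Si = 56.170 / 277.108 = 0.2027.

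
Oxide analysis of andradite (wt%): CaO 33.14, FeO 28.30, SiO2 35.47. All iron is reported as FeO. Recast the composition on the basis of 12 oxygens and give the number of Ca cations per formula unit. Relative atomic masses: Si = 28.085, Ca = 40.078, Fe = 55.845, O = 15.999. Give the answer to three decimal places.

CaO: 33.14/56.077 = 0.59097 mol → 0.59097 mol Ca, 0.59097 mol O.
FeO: 28.30/71.844 = 0.39391 mol → 0.39391 mol Fe, 0.39391 mol O.
SiO2: 35.47/60.083 = 0.59035 mol → 0.59035 mol Si, 1.18070 mol O.
Total oxygen = 2.16558 mol. Normalization factor = 12/2.16558 = 5.54124.
Ca per 12 O = 0.59097 × 5.54124 = 3.275.

3.275 Ca apfu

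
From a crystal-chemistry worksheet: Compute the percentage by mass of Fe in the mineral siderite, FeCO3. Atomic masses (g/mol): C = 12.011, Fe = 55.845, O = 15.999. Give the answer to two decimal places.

48.20 wt%

Formula mass = 1·55.845 + 1·12.011 + 3·15.999 = 115.853 g/mol, of which 55.845 g is Fe.
So Fe makes up 55.845/115.853 = 0.4820 of the mass, i.e. 48.20%.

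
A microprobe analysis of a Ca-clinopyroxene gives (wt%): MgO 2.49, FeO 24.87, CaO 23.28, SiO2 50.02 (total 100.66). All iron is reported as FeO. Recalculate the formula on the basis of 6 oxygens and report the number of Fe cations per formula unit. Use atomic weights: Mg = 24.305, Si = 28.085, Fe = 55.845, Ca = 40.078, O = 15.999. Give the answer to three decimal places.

MgO: 2.49/40.304 = 0.06178 mol → 0.06178 mol Mg, 0.06178 mol O.
FeO: 24.87/71.844 = 0.34617 mol → 0.34617 mol Fe, 0.34617 mol O.
CaO: 23.28/56.077 = 0.41514 mol → 0.41514 mol Ca, 0.41514 mol O.
SiO2: 50.02/60.083 = 0.83252 mol → 0.83252 mol Si, 1.66504 mol O.
Total oxygen = 2.48813 mol. Normalization factor = 6/2.48813 = 2.41145.
Fe per 6 O = 0.34617 × 2.41145 = 0.835.

0.835 Fe apfu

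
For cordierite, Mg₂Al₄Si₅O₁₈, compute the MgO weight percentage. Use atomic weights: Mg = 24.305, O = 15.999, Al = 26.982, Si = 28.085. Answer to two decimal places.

Formula mass = 584.945 g/mol.
2 Mg → 2.0000 mol MgO per formula unit; M(MgO) = 40.304, so MgO mass = 80.608 g.
80.608/584.945 × 100 = 13.78 wt%.

13.78 wt%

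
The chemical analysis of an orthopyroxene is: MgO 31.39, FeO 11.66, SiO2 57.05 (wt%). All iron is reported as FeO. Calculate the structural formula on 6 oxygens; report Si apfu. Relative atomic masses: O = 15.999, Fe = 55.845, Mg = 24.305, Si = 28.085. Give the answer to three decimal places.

2.006 Si apfu

MgO (M=40.304): mol = 0.77883; Mg = 0.77883, O = 0.77883.
FeO (M=71.844): mol = 0.16230; Fe = 0.16230, O = 0.16230.
SiO2 (M=60.083): mol = 0.94952; Si = 0.94952, O = 1.89904.
ΣO = 2.84017; factor = 6/ΣO = 2.11255.
Si apfu = 0.94952 × 2.11255 = 2.006.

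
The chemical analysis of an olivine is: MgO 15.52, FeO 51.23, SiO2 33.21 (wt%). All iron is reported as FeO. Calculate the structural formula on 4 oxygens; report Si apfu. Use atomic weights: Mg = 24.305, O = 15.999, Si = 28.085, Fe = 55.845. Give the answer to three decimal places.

MgO: 15.52/40.304 = 0.38507 mol → 0.38507 mol Mg, 0.38507 mol O.
FeO: 51.23/71.844 = 0.71307 mol → 0.71307 mol Fe, 0.71307 mol O.
SiO2: 33.21/60.083 = 0.55274 mol → 0.55274 mol Si, 1.10548 mol O.
Total oxygen = 2.20362 mol. Normalization factor = 4/2.20362 = 1.81519.
Si per 4 O = 0.55274 × 1.81519 = 1.003.

1.003 Si apfu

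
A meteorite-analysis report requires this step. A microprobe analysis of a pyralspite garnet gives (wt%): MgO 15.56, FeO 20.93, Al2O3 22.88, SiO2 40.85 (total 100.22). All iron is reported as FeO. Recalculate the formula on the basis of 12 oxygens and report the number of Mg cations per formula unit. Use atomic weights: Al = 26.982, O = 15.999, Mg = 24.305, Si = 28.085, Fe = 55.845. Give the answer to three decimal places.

15.56 wt% MgO ÷ 40.304 g/mol = 0.38607 mol, giving 0.38607 Mg and 0.38607 O.
20.93 wt% FeO ÷ 71.844 g/mol = 0.29133 mol, giving 0.29133 Fe and 0.29133 O.
22.88 wt% Al2O3 ÷ 101.961 g/mol = 0.22440 mol, giving 0.44880 Al and 0.67320 O.
40.85 wt% SiO2 ÷ 60.083 g/mol = 0.67989 mol, giving 0.67989 Si and 1.35978 O.
Oxygen sums to 2.71038; scaling by 12/2.71038 = 4.42742 puts the formula on 12 O.
Mg: 0.38607 × 4.42742 = 1.709 atoms per formula unit.

1.709 Mg apfu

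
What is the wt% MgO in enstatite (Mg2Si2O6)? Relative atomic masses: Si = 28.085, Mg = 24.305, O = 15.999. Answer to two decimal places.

40.15 wt%

Molar mass of Mg2Si2O6 = 2·24.305 + 2·28.085 + 6·15.999 = 200.774 g/mol.
Each formula unit contains 2 Mg, equivalent to 2/1 = 2.0000 mol MgO.
M(MgO) = 1×24.305 + 1×15.999 = 40.304 g/mol.
Mass of MgO per formula unit = 2.0000 × 40.304 = 80.608 g.
MgO wt% = 80.608 / 200.774 × 100 = 40.15%.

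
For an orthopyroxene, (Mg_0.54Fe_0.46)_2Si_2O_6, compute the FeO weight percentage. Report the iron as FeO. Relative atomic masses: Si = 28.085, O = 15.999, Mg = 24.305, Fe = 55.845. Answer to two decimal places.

Formula mass = 229.791 g/mol.
0.92 Fe → 0.9200 mol FeO per formula unit; M(FeO) = 71.844, so FeO mass = 66.096 g.
66.096/229.791 × 100 = 28.76 wt%.

28.76 wt%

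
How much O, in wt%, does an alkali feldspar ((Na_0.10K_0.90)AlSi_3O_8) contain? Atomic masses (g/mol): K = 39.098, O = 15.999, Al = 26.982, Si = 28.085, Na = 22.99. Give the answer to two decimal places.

Formula mass = 0.10*22.99 + 0.90*39.098 + 1*26.982 + 3*28.085 + 8*15.999 = 276.716 g/mol, of which 127.992 g is O.
So O makes up 127.992/276.716 = 0.4625 of the mass, i.e. 46.25%.

46.25 wt%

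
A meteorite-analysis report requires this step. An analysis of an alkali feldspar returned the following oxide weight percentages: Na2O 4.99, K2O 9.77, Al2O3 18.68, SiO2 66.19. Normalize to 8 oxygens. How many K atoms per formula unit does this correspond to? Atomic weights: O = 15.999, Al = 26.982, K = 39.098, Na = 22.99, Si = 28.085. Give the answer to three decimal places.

Na2O: 4.99/61.979 = 0.08051 mol → 0.16102 mol Na, 0.08051 mol O.
K2O: 9.77/94.195 = 0.10372 mol → 0.20744 mol K, 0.10372 mol O.
Al2O3: 18.68/101.961 = 0.18321 mol → 0.36642 mol Al, 0.54963 mol O.
SiO2: 66.19/60.083 = 1.10164 mol → 1.10164 mol Si, 2.20328 mol O.
Total oxygen = 2.93714 mol. Normalization factor = 8/2.93714 = 2.72374.
K per 8 O = 0.20744 × 2.72374 = 0.565.

0.565 K apfu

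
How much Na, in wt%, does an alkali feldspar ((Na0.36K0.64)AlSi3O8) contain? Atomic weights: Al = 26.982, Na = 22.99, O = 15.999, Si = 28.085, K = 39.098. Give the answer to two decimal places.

M((Na0.36K0.64)AlSi3O8) = 272.528 g/mol.
Na contributes 0.36 × 22.99 = 8.276 g per mole.
8.276/272.528 = 0.0304 → 3.04%.

3.04 wt%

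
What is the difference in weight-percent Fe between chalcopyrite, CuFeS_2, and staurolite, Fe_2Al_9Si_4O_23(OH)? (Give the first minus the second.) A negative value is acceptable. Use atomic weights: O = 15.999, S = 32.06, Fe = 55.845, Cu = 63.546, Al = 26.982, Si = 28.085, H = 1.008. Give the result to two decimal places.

M(CuFeS_2) = 183.511 g/mol, so wt% Fe = 55.845/183.511 × 100 = 30.43%.
M(Fe_2Al_9Si_4O_23(OH)) = 851.852 g/mol, so wt% Fe = 111.690/851.852 × 100 = 13.11%.
30.43 − 13.11 = 17.32 pp.

17.32 percentage points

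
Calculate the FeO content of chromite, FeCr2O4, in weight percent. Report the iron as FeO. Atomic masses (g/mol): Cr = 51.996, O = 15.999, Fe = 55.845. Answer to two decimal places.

32.10 wt%

M(FeCr2O4) = 223.833 g/mol; M(FeO) = 71.844 g/mol.
Moles FeO per formula unit = 1 Fe ÷ 1 = 1.0000.
FeO fraction = (1.0000 × 71.844) / 223.833 = 71.844/223.833 = 0.3210.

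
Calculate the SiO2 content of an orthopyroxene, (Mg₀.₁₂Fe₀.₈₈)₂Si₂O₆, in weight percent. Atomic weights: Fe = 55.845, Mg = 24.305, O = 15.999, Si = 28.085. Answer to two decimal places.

46.89 wt%

M((Mg₀.₁₂Fe₀.₈₈)₂Si₂O₆) = 256.284 g/mol; M(SiO2) = 60.083 g/mol.
Moles SiO2 per formula unit = 2 Si ÷ 1 = 2.0000.
SiO2 fraction = (2.0000 × 60.083) / 256.284 = 120.166/256.284 = 0.4689.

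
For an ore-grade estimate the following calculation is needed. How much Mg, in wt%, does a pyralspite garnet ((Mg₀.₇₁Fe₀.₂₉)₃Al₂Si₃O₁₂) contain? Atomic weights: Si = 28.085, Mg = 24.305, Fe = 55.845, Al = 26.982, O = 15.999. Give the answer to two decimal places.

12.02 wt%

Molar mass of (Mg₀.₇₁Fe₀.₂₉)₃Al₂Si₃O₁₂: 2.13×24.305 + 0.87×55.845 + 2×26.982 + 3×28.085 + 12×15.999 = 430.562 g/mol.
Mass of Mg per formula unit: 2.13 × 24.305 = 51.770 g.
Weight fraction Mg = 51.770 / 430.562 = 0.1202.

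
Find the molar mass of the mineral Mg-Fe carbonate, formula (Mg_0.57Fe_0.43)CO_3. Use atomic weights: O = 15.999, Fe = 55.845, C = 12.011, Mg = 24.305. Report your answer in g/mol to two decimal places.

97.88 g/mol

The formula mass is the sum 0.57·24.305 + 0.43·55.845 + 1·12.011 + 3·15.999.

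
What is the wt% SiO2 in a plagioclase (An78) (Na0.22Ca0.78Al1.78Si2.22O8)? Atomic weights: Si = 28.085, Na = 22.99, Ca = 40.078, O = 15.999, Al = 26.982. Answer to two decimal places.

48.56 wt%

M(Na0.22Ca0.78Al1.78Si2.22O8) = 274.687 g/mol; M(SiO2) = 60.083 g/mol.
Moles SiO2 per formula unit = 2.22 Si ÷ 1 = 2.2200.
SiO2 fraction = (2.2200 × 60.083) / 274.687 = 133.384/274.687 = 0.4856.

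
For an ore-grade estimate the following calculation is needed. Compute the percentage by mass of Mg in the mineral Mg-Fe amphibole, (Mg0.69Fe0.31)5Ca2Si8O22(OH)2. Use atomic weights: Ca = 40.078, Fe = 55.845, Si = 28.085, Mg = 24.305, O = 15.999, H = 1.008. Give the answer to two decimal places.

9.74 mass %

M((Mg0.69Fe0.31)5Ca2Si8O22(OH)2) = 861.240 g/mol.
Mg contributes 3.45 × 24.305 = 83.852 g per mole.
83.852/861.240 = 0.0974 → 9.74%.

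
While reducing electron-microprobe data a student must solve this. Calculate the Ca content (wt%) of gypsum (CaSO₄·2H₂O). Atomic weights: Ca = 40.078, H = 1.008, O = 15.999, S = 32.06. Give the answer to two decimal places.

Molar mass of CaSO₄·2H₂O: 1*40.078 + 1*32.06 + 6*15.999 + 4*1.008 = 172.164 g/mol.
Mass of Ca per formula unit: 1 × 40.078 = 40.078 g.
Weight fraction Ca = 40.078 / 172.164 = 0.2328.

23.28 wt%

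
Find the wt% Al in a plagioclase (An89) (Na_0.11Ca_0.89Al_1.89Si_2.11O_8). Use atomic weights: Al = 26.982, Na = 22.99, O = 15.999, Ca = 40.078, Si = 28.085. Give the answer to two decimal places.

18.45 mass %

Molar mass of Na_0.11Ca_0.89Al_1.89Si_2.11O_8: 0.11×22.99 + 0.89×40.078 + 1.89×26.982 + 2.11×28.085 + 8×15.999 = 276.446 g/mol.
Mass of Al per formula unit: 1.89 × 26.982 = 50.996 g.
Weight fraction Al = 50.996 / 276.446 = 0.1845.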